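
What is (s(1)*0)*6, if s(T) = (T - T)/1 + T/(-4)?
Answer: 0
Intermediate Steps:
s(T) = -T/4 (s(T) = 0*1 + T*(-¼) = 0 - T/4 = -T/4)
(s(1)*0)*6 = (-¼*1*0)*6 = -¼*0*6 = 0*6 = 0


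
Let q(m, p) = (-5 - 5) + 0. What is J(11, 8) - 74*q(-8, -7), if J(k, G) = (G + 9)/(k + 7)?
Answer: 13337/18 ≈ 740.94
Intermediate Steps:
q(m, p) = -10 (q(m, p) = -10 + 0 = -10)
J(k, G) = (9 + G)/(7 + k)
J(11, 8) - 74*q(-8, -7) = (9 + 8)/(7 + 11) - 74*(-10) = 17/18 + 740 = 13337/18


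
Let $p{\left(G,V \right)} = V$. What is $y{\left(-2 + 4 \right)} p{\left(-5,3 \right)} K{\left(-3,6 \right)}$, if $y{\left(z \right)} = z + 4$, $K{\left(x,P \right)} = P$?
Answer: $108$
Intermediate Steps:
$y{\left(z \right)} = 4 + z$
$y{\left(-2 + 4 \right)} p{\left(-5,3 \right)} K{\left(-3,6 \right)} = \left(4 + \left(-2 + 4\right)\right) 3 \cdot 6 = \left(4 + 2\right) 3 \cdot 6 = 6 \cdot 3 \cdot 6 = 18 \cdot 6 = 108$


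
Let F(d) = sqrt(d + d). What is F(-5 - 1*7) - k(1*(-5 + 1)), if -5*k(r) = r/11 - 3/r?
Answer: 17/220 + 2*I*sqrt(6) ≈ 0.077273 + 4.899*I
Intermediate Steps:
F(d) = sqrt(2)*sqrt(d) (F(d) = sqrt(2*d) = sqrt(2)*sqrt(d))
k(r) = -r/55 + 3/(5*r) (k(r) = -(r/11 - 3/r)/5 = -(-3/r + r/11)/5 = -r/55 + 3/(5*r))
F(-5 - 1*7) - k(1*(-5 + 1)) = sqrt(2)*sqrt(-5 - 1*7) - (33 - (1*(-5 + 1))**2)/(55*(1*(-5 + 1))) = sqrt(2)*sqrt(-5 - 7) - (33 - (1*(-4))**2)/(55*(1*(-4))) = sqrt(2)*sqrt(-12) - (33 - 1*(-4)**2)/(55*(-4)) = sqrt(2)*(2*I*sqrt(3)) - (-1)*(33 - 1*16)/(55*4) = 2*I*sqrt(6) - (-1)*(33 - 16)/(55*4) = 2*I*sqrt(6) - (-1)*17/(55*4) = 2*I*sqrt(6) - 1*(-17/220) = 2*I*sqrt(6) + 17/220 = 17/220 + 2*I*sqrt(6)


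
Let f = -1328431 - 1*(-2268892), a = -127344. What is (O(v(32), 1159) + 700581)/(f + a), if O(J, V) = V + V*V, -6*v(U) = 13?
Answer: 2045021/813117 ≈ 2.5150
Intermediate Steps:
f = 940461 (f = -1328431 + 2268892 = 940461)
v(U) = -13/6 (v(U) = -⅙*13 = -13/6)
O(J, V) = V + V²
(O(v(32), 1159) + 700581)/(f + a) = (1159*(1 + 1159) + 700581)/(940461 - 127344) = (1159*1160 + 700581)/813117 = (1344440 + 700581)*(1/813117) = 2045021*(1/813117) = 2045021/813117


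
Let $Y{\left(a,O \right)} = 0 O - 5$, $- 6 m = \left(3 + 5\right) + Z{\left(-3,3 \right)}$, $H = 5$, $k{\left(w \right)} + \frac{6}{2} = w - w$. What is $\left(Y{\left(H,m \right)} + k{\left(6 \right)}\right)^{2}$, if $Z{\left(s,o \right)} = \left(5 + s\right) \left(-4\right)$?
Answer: $64$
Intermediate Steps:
$k{\left(w \right)} = -3$ ($k{\left(w \right)} = -3 + \left(w - w\right) = -3 + 0 = -3$)
$Z{\left(s,o \right)} = -20 - 4 s$
$m = 0$ ($m = - \frac{\left(3 + 5\right) - 8}{6} = - \frac{8 + \left(-20 + 12\right)}{6} = - \frac{8 - 8}{6} = \left(- \frac{1}{6}\right) 0 = 0$)
$Y{\left(a,O \right)} = -5$ ($Y{\left(a,O \right)} = 0 - 5 = -5$)
$\left(Y{\left(H,m \right)} + k{\left(6 \right)}\right)^{2} = \left(-5 - 3\right)^{2} = \left(-8\right)^{2} = 64$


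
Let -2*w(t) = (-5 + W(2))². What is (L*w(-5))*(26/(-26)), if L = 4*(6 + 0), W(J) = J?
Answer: 108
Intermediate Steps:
w(t) = -9/2 (w(t) = -(-5 + 2)²/2 = -½*(-3)² = -½*9 = -9/2)
L = 24 (L = 4*6 = 24)
(L*w(-5))*(26/(-26)) = (24*(-9/2))*(26/(-26)) = -2808*(-1)/26 = -108*(-1) = 108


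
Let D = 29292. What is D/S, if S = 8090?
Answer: 14646/4045 ≈ 3.6208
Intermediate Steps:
D/S = 29292/8090 = 29292*(1/8090) = 14646/4045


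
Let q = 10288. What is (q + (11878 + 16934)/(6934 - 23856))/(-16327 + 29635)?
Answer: 43516181/56299494 ≈ 0.77294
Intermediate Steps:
(q + (11878 + 16934)/(6934 - 23856))/(-16327 + 29635) = (10288 + (11878 + 16934)/(6934 - 23856))/(-16327 + 29635) = (10288 + 28812/(-16922))/13308 = (10288 + 28812*(-1/16922))*(1/13308) = (10288 - 14406/8461)*(1/13308) = (87032362/8461)*(1/13308) = 43516181/56299494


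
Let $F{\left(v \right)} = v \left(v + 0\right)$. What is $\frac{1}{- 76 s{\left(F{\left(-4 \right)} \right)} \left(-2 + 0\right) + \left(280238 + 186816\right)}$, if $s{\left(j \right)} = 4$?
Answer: $\frac{1}{467662} \approx 2.1383 \cdot 10^{-6}$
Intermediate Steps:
$F{\left(v \right)} = v^{2}$ ($F{\left(v \right)} = v v = v^{2}$)
$\frac{1}{- 76 s{\left(F{\left(-4 \right)} \right)} \left(-2 + 0\right) + \left(280238 + 186816\right)} = \frac{1}{\left(-76\right) 4 \left(-2 + 0\right) + \left(280238 + 186816\right)} = \frac{1}{\left(-304\right) \left(-2\right) + 467054} = \frac{1}{608 + 467054} = \frac{1}{467662}$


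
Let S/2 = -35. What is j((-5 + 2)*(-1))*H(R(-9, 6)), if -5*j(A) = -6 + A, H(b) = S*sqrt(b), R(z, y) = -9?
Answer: -126*I ≈ -126.0*I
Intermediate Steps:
S = -70 (S = 2*(-35) = -70)
H(b) = -70*sqrt(b)
j(A) = 6/5 - A/5 (j(A) = -(-6 + A)/5 = 6/5 - A/5)
j((-5 + 2)*(-1))*H(R(-9, 6)) = (6/5 - (-5 + 2)*(-1)/5)*(-210*I) = (6/5 - (-3)*(-1)/5)*(-210*I) = (6/5 - 1/5*3)*(-210*I) = (6/5 - 3/5)*(-210*I) = 3*(-210*I)/5 = -126*I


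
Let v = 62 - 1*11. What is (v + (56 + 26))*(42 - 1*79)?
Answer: -4921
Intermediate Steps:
v = 51 (v = 62 - 11 = 51)
(v + (56 + 26))*(42 - 1*79) = (51 + (56 + 26))*(42 - 1*79) = (51 + 82)*(42 - 79) = 133*(-37) = -4921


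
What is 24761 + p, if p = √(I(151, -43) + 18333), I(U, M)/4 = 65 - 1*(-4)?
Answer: 24761 + √18609 ≈ 24897.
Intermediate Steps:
I(U, M) = 276 (I(U, M) = 4*(65 - 1*(-4)) = 4*(65 + 4) = 4*69 = 276)
p = √18609 (p = √(276 + 18333) = √18609 ≈ 136.41)
24761 + p = 24761 + √18609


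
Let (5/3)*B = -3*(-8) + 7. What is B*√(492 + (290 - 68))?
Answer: 93*√714/5 ≈ 497.01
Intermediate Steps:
B = 93/5 (B = 3*(-3*(-8) + 7)/5 = 3*(24 + 7)/5 = (⅗)*31 = 93/5 ≈ 18.600)
B*√(492 + (290 - 68)) = 93*√(492 + (290 - 68))/5 = 93*√(492 + 222)/5 = 93*√714/5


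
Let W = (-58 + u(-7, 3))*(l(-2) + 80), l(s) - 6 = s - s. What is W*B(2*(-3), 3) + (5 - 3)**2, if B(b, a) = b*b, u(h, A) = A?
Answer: -170276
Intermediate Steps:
l(s) = 6 (l(s) = 6 + (s - s) = 6 + 0 = 6)
W = -4730 (W = (-58 + 3)*(6 + 80) = -55*86 = -4730)
B(b, a) = b**2
W*B(2*(-3), 3) + (5 - 3)**2 = -4730*(2*(-3))**2 + (5 - 3)**2 = -4730*(-6)**2 + 2**2 = -4730*36 + 4 = -170280 + 4 = -170276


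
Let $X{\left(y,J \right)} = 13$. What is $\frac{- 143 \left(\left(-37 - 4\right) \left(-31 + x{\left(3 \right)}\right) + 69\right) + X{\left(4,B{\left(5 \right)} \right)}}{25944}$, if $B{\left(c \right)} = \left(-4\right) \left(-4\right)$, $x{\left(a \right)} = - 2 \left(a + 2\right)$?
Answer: $- \frac{250237}{25944} \approx -9.6453$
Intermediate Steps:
$x{\left(a \right)} = -4 - 2 a$ ($x{\left(a \right)} = - 2 \left(2 + a\right) = -4 - 2 a$)
$B{\left(c \right)} = 16$
$\frac{- 143 \left(\left(-37 - 4\right) \left(-31 + x{\left(3 \right)}\right) + 69\right) + X{\left(4,B{\left(5 \right)} \right)}}{25944} = \frac{- 143 \left(\left(-37 - 4\right) \left(-31 - 10\right) + 69\right) + 13}{25944} = \left(- 143 \left(- 41 \left(-31 - 10\right) + 69\right) + 13\right) \frac{1}{25944} = \left(- 143 \left(\left(-41\right) \left(-41\right) + 69\right) + 13\right) \frac{1}{25944} = \left(- 143 \left(1681 + 69\right) + 13\right) \frac{1}{25944} = \left(\left(-143\right) 1750 + 13\right) \frac{1}{25944} = \left(-250250 + 13\right) \frac{1}{25944} = \left(-250237\right) \frac{1}{25944} = - \frac{250237}{25944}$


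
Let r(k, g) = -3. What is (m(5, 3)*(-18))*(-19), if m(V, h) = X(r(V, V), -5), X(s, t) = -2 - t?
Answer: 1026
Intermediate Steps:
m(V, h) = 3 (m(V, h) = -2 - 1*(-5) = -2 + 5 = 3)
(m(5, 3)*(-18))*(-19) = (3*(-18))*(-19) = -54*(-19) = 1026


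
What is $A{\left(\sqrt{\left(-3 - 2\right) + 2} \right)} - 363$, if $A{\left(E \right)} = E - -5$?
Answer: $-358 + i \sqrt{3} \approx -358.0 + 1.732 i$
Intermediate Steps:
$A{\left(E \right)} = 5 + E$ ($A{\left(E \right)} = E + 5 = 5 + E$)
$A{\left(\sqrt{\left(-3 - 2\right) + 2} \right)} - 363 = \left(5 + \sqrt{\left(-3 - 2\right) + 2}\right) - 363 = \left(5 + \sqrt{-5 + 2}\right) - 363 = \left(5 + \sqrt{-3}\right) - 363 = \left(5 + i \sqrt{3}\right) - 363 = -358 + i \sqrt{3}$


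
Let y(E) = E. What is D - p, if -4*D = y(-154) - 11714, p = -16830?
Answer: 19797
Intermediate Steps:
D = 2967 (D = -(-154 - 11714)/4 = -¼*(-11868) = 2967)
D - p = 2967 - 1*(-16830) = 2967 + 16830 = 19797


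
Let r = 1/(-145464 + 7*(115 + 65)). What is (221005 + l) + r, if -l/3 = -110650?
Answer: 79738322819/144204 ≈ 5.5296e+5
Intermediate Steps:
l = 331950 (l = -3*(-110650) = 331950)
r = -1/144204 (r = 1/(-145464 + 7*180) = 1/(-145464 + 1260) = 1/(-144204) = -1/144204 ≈ -6.9346e-6)
(221005 + l) + r = (221005 + 331950) - 1/144204 = 552955 - 1/144204 = 79738322819/144204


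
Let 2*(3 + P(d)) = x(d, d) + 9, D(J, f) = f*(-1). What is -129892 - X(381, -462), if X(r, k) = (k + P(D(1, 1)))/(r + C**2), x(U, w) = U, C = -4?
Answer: -51566663/397 ≈ -1.2989e+5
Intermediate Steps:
D(J, f) = -f
P(d) = 3/2 + d/2 (P(d) = -3 + (d + 9)/2 = -3 + (9 + d)/2 = -3 + (9/2 + d/2) = 3/2 + d/2)
X(r, k) = (1 + k)/(16 + r) (X(r, k) = (k + (3/2 + (-1*1)/2))/(r + (-4)**2) = (k + (3/2 + (1/2)*(-1)))/(r + 16) = (k + (3/2 - 1/2))/(16 + r) = (k + 1)/(16 + r) = (1 + k)/(16 + r))
-129892 - X(381, -462) = -129892 - (1 - 462)/(16 + 381) = -129892 - (-461)/397 = -129892 - 1*(-461/397) = -129892 + 461/397 = -51566663/397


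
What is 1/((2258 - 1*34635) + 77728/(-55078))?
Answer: -27539/891669067 ≈ -3.0885e-5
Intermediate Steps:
1/((2258 - 1*34635) + 77728/(-55078)) = 1/((2258 - 34635) + 77728*(-1/55078)) = 1/(-32377 - 38864/27539) = 1/(-891669067/27539) = -27539/891669067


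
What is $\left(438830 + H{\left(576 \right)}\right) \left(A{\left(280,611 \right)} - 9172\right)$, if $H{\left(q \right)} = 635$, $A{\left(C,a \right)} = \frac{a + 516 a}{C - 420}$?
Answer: $- \frac{140625899531}{28} \approx -5.0224 \cdot 10^{9}$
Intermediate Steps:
$A{\left(C,a \right)} = \frac{517 a}{-420 + C}$
$\left(438830 + H{\left(576 \right)}\right) \left(A{\left(280,611 \right)} - 9172\right) = \left(438830 + 635\right) \left(517 \cdot 611 \frac{1}{-420 + 280} - 9172\right) = 439465 \left(517 \cdot 611 \frac{1}{-140} - 9172\right) = 439465 \left(517 \cdot 611 \left(- \frac{1}{140}\right) - 9172\right) = 439465 \left(- \frac{315887}{140} - 9172\right) = 439465 \left(- \frac{1599967}{140}\right) = - \frac{140625899531}{28}$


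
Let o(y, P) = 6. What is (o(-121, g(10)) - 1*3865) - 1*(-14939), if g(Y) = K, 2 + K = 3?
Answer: 11080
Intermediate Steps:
K = 1 (K = -2 + 3 = 1)
g(Y) = 1
(o(-121, g(10)) - 1*3865) - 1*(-14939) = (6 - 1*3865) - 1*(-14939) = (6 - 3865) + 14939 = -3859 + 14939 = 11080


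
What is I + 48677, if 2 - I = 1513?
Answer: 47166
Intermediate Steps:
I = -1511 (I = 2 - 1*1513 = 2 - 1513 = -1511)
I + 48677 = -1511 + 48677 = 47166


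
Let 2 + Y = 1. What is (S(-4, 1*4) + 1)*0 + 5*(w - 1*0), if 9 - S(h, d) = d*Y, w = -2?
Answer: -10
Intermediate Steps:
Y = -1 (Y = -2 + 1 = -1)
S(h, d) = 9 + d (S(h, d) = 9 - d*(-1) = 9 - (-1)*d = 9 + d)
(S(-4, 1*4) + 1)*0 + 5*(w - 1*0) = ((9 + 1*4) + 1)*0 + 5*(-2 - 1*0) = ((9 + 4) + 1)*0 + 5*(-2 + 0) = (13 + 1)*0 + 5*(-2) = 14*0 - 10 = 0 - 10 = -10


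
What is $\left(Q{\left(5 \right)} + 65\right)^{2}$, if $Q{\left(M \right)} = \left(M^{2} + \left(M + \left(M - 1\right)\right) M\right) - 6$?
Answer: $16641$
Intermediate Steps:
$Q{\left(M \right)} = -6 + M^{2} + M \left(-1 + 2 M\right)$ ($Q{\left(M \right)} = \left(M^{2} + \left(M + \left(M - 1\right)\right) M\right) - 6 = \left(M^{2} + \left(M + \left(-1 + M\right)\right) M\right) - 6 = \left(M^{2} + \left(-1 + 2 M\right) M\right) - 6 = \left(M^{2} + M \left(-1 + 2 M\right)\right) - 6 = -6 + M^{2} + M \left(-1 + 2 M\right)$)
$\left(Q{\left(5 \right)} + 65\right)^{2} = \left(\left(-6 - 5 + 3 \cdot 5^{2}\right) + 65\right)^{2} = \left(\left(-6 - 5 + 3 \cdot 25\right) + 65\right)^{2} = \left(\left(-6 - 5 + 75\right) + 65\right)^{2} = \left(64 + 65\right)^{2} = 129^{2} = 16641$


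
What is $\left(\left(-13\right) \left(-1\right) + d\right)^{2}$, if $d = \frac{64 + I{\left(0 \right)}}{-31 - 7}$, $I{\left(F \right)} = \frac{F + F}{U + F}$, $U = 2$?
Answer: $\frac{46225}{361} \approx 128.05$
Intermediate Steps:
$I{\left(F \right)} = \frac{2 F}{2 + F}$ ($I{\left(F \right)} = \frac{F + F}{2 + F} = \frac{2 F}{2 + F}$)
$d = - \frac{32}{19}$ ($d = \frac{64 + 2 \cdot 0 \frac{1}{2 + 0}}{-31 - 7} = \frac{64 + 2 \cdot 0 \cdot \frac{1}{2}}{-38} = \left(64 + 2 \cdot 0 \cdot \frac{1}{2}\right) \left(- \frac{1}{38}\right) = \left(64 + 0\right) \left(- \frac{1}{38}\right) = 64 \left(- \frac{1}{38}\right) = - \frac{32}{19} \approx -1.6842$)
$\left(\left(-13\right) \left(-1\right) + d\right)^{2} = \left(\left(-13\right) \left(-1\right) - \frac{32}{19}\right)^{2} = \left(13 - \frac{32}{19}\right)^{2} = \left(\frac{215}{19}\right)^{2} = \frac{46225}{361}$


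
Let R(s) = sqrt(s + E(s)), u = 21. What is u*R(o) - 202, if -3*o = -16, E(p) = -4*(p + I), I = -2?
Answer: -202 + 42*I*sqrt(2) ≈ -202.0 + 59.397*I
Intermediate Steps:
E(p) = 8 - 4*p (E(p) = -4*(p - 2) = -4*(-2 + p) = 8 - 4*p)
o = 16/3 (o = -1/3*(-16) = 16/3 ≈ 5.3333)
R(s) = sqrt(8 - 3*s) (R(s) = sqrt(s + (8 - 4*s)) = sqrt(8 - 3*s))
u*R(o) - 202 = 21*sqrt(8 - 3*16/3) - 202 = 21*sqrt(8 - 16) - 202 = 21*sqrt(-8) - 202 = 21*(2*I*sqrt(2)) - 202 = 42*I*sqrt(2) - 202 = -202 + 42*I*sqrt(2)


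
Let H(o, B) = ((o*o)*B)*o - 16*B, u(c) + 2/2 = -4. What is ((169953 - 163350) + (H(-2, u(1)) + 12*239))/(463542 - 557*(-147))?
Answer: 3197/181807 ≈ 0.017585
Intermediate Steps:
u(c) = -5 (u(c) = -1 - 4 = -5)
H(o, B) = -16*B + B*o³ (H(o, B) = (o²*B)*o - 16*B = (B*o²)*o - 16*B = B*o³ - 16*B = -16*B + B*o³)
((169953 - 163350) + (H(-2, u(1)) + 12*239))/(463542 - 557*(-147)) = ((169953 - 163350) + (-5*(-16 + (-2)³) + 12*239))/(463542 - 557*(-147)) = (6603 + (-5*(-16 - 8) + 2868))/(463542 + 81879) = (6603 + (-5*(-24) + 2868))/545421 = (6603 + (120 + 2868))*(1/545421) = (6603 + 2988)*(1/545421) = 9591*(1/545421) = 3197/181807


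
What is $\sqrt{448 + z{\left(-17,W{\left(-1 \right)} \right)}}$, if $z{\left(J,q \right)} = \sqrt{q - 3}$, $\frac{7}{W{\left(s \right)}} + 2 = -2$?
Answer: $\frac{\sqrt{1792 + 2 i \sqrt{19}}}{2} \approx 21.166 + 0.051485 i$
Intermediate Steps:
$W{\left(s \right)} = - \frac{7}{4}$ ($W{\left(s \right)} = \frac{7}{-2 - 2} = \frac{7}{-4} = 7 \left(- \frac{1}{4}\right) = - \frac{7}{4}$)
$z{\left(J,q \right)} = \sqrt{-3 + q}$
$\sqrt{448 + z{\left(-17,W{\left(-1 \right)} \right)}} = \sqrt{448 + \sqrt{-3 - \frac{7}{4}}} = \sqrt{448 + \sqrt{- \frac{19}{4}}} = \sqrt{448 + \frac{i \sqrt{19}}{2}}$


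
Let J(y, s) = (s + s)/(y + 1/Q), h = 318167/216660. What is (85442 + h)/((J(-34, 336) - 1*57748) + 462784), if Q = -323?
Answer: 9681871126901/45893677776720 ≈ 0.21096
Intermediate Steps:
h = 318167/216660 (h = 318167*(1/216660) = 318167/216660 ≈ 1.4685)
J(y, s) = 2*s/(-1/323 + y) (J(y, s) = (s + s)/(y + 1/(-323)) = (2*s)/(y - 1/323) = (2*s)/(-1/323 + y) = 2*s/(-1/323 + y))
(85442 + h)/((J(-34, 336) - 1*57748) + 462784) = (85442 + 318167/216660)/((646*336/(-1 + 323*(-34)) - 1*57748) + 462784) = 18512181887/(216660*((646*336/(-1 - 10982) - 57748) + 462784)) = 18512181887/(216660*((646*336/(-10983) - 57748) + 462784)) = 18512181887/(216660*((646*336*(-1/10983) - 57748) + 462784)) = 18512181887/(216660*((-10336/523 - 57748) + 462784)) = 18512181887/(216660*(-30212540/523 + 462784)) = 18512181887/(216660*(211823492/523)) = (18512181887/216660)*(523/211823492) = 9681871126901/45893677776720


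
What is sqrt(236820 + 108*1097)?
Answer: 4*sqrt(22206) ≈ 596.07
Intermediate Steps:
sqrt(236820 + 108*1097) = sqrt(236820 + 118476) = sqrt(355296) = 4*sqrt(22206)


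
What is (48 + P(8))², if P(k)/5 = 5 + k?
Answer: 12769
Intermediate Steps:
P(k) = 25 + 5*k (P(k) = 5*(5 + k) = 25 + 5*k)
(48 + P(8))² = (48 + (25 + 5*8))² = (48 + (25 + 40))² = (48 + 65)² = 113² = 12769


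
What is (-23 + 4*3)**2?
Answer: 121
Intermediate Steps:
(-23 + 4*3)**2 = (-23 + 12)**2 = (-11)**2 = 121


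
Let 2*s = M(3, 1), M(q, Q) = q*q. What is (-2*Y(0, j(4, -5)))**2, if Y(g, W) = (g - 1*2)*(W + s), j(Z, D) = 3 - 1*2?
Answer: 484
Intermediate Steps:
M(q, Q) = q**2
s = 9/2 (s = (1/2)*3**2 = (1/2)*9 = 9/2 ≈ 4.5000)
j(Z, D) = 1 (j(Z, D) = 3 - 2 = 1)
Y(g, W) = (-2 + g)*(9/2 + W) (Y(g, W) = (g - 1*2)*(W + 9/2) = (g - 2)*(9/2 + W) = (-2 + g)*(9/2 + W))
(-2*Y(0, j(4, -5)))**2 = (-2*(-9 - 2*1 + (9/2)*0 + 1*0))**2 = (-2*(-9 - 2 + 0 + 0))**2 = (-2*(-11))**2 = 22**2 = 484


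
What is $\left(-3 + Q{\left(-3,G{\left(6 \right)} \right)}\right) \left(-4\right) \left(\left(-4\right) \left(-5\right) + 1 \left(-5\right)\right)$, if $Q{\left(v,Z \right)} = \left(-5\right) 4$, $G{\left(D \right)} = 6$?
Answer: $1380$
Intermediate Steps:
$Q{\left(v,Z \right)} = -20$
$\left(-3 + Q{\left(-3,G{\left(6 \right)} \right)}\right) \left(-4\right) \left(\left(-4\right) \left(-5\right) + 1 \left(-5\right)\right) = \left(-3 - 20\right) \left(-4\right) \left(\left(-4\right) \left(-5\right) + 1 \left(-5\right)\right) = \left(-23\right) \left(-4\right) \left(20 - 5\right) = 92 \cdot 15 = 1380$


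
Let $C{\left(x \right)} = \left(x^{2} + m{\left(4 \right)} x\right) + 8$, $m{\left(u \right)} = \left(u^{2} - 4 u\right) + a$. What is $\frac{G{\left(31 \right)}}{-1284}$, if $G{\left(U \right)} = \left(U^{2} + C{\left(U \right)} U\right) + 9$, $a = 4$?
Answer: $- \frac{34853}{1284} \approx -27.144$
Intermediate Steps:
$m{\left(u \right)} = 4 + u^{2} - 4 u$ ($m{\left(u \right)} = \left(u^{2} - 4 u\right) + 4 = 4 + u^{2} - 4 u$)
$C{\left(x \right)} = 8 + x^{2} + 4 x$ ($C{\left(x \right)} = \left(x^{2} + \left(4 + 4^{2} - 16\right) x\right) + 8 = \left(x^{2} + \left(4 + 16 - 16\right) x\right) + 8 = \left(x^{2} + 4 x\right) + 8 = 8 + x^{2} + 4 x$)
$G{\left(U \right)} = 9 + U^{2} + U \left(8 + U^{2} + 4 U\right)$ ($G{\left(U \right)} = \left(U^{2} + \left(8 + U^{2} + 4 U\right) U\right) + 9 = \left(U^{2} + U \left(8 + U^{2} + 4 U\right)\right) + 9 = 9 + U^{2} + U \left(8 + U^{2} + 4 U\right)$)
$\frac{G{\left(31 \right)}}{-1284} = \frac{9 + 31^{3} + 5 \cdot 31^{2} + 8 \cdot 31}{-1284} = \left(9 + 29791 + 5 \cdot 961 + 248\right) \left(- \frac{1}{1284}\right) = \left(9 + 29791 + 4805 + 248\right) \left(- \frac{1}{1284}\right) = 34853 \left(- \frac{1}{1284}\right) = - \frac{34853}{1284}$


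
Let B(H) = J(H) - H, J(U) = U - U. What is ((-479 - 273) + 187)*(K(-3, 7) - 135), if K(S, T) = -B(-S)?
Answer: 74580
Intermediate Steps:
J(U) = 0
B(H) = -H (B(H) = 0 - H = -H)
K(S, T) = -S (K(S, T) = -(-1)*(-S) = -S)
((-479 - 273) + 187)*(K(-3, 7) - 135) = ((-479 - 273) + 187)*(-1*(-3) - 135) = (-752 + 187)*(3 - 135) = -565*(-132) = 74580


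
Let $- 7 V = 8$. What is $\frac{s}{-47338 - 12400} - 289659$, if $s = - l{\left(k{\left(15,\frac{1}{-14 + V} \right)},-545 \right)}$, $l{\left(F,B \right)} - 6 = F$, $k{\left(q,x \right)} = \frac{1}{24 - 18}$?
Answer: $- \frac{103821896015}{358428} \approx -2.8966 \cdot 10^{5}$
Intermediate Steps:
$V = - \frac{8}{7}$ ($V = \left(- \frac{1}{7}\right) 8 = - \frac{8}{7} \approx -1.1429$)
$k{\left(q,x \right)} = \frac{1}{6}$
$l{\left(F,B \right)} = 6 + F$
$s = - \frac{37}{6}$ ($s = - (6 + \frac{1}{6}) = \left(-1\right) \frac{37}{6} = - \frac{37}{6} \approx -6.1667$)
$\frac{s}{-47338 - 12400} - 289659 = - \frac{37}{6 \left(-47338 - 12400\right)} - 289659 = - \frac{37}{6 \left(-59738\right)} - 289659 = \left(- \frac{37}{6}\right) \left(- \frac{1}{59738}\right) - 289659 = \frac{37}{358428} - 289659 = - \frac{103821896015}{358428}$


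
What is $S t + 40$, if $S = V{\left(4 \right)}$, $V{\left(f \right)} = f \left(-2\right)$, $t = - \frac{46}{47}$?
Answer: $\frac{2248}{47} \approx 47.83$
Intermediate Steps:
$t = - \frac{46}{47}$ ($t = \left(-46\right) \frac{1}{47} = - \frac{46}{47} \approx -0.97872$)
$V{\left(f \right)} = - 2 f$
$S = -8$ ($S = \left(-2\right) 4 = -8$)
$S t + 40 = \left(-8\right) \left(- \frac{46}{47}\right) + 40 = \frac{368}{47} + 40 = \frac{2248}{47}$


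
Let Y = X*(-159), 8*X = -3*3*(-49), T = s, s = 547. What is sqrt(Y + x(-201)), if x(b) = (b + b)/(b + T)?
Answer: I*sqrt(4197739470)/692 ≈ 93.627*I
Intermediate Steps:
T = 547
x(b) = 2*b/(547 + b) (x(b) = (b + b)/(b + 547) = (2*b)/(547 + b) = 2*b/(547 + b))
X = 441/8 (X = (-3*3*(-49))/8 = (-9*(-49))/8 = (1/8)*441 = 441/8 ≈ 55.125)
Y = -70119/8 (Y = (441/8)*(-159) = -70119/8 ≈ -8764.9)
sqrt(Y + x(-201)) = sqrt(-70119/8 + 2*(-201)/(547 - 201)) = sqrt(-70119/8 + 2*(-201)/346) = sqrt(-70119/8 + 2*(-201)*(1/346)) = sqrt(-70119/8 - 201/173) = sqrt(-12132195/1384) = I*sqrt(4197739470)/692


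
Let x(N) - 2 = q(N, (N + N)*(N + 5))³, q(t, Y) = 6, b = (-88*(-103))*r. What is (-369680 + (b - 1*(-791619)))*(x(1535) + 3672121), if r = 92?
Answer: 4611822469353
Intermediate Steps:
b = 833888 (b = -88*(-103)*92 = 9064*92 = 833888)
x(N) = 218 (x(N) = 2 + 6³ = 2 + 216 = 218)
(-369680 + (b - 1*(-791619)))*(x(1535) + 3672121) = (-369680 + (833888 - 1*(-791619)))*(218 + 3672121) = (-369680 + (833888 + 791619))*3672339 = (-369680 + 1625507)*3672339 = 1255827*3672339 = 4611822469353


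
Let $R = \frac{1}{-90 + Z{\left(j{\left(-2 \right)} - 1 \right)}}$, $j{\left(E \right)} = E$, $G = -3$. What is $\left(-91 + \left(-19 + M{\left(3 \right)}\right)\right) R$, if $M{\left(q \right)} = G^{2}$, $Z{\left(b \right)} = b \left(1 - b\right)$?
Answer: $\frac{101}{102} \approx 0.9902$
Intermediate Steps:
$M{\left(q \right)} = 9$ ($M{\left(q \right)} = \left(-3\right)^{2} = 9$)
$R = - \frac{1}{102}$ ($R = \frac{1}{-90 + \left(-2 - 1\right) \left(1 - \left(-2 - 1\right)\right)} = \frac{1}{-90 - 3 \left(1 - -3\right)} = \frac{1}{-90 - 3 \left(1 + 3\right)} = \frac{1}{-90 - 12} = \frac{1}{-102} = - \frac{1}{102} \approx -0.0098039$)
$\left(-91 + \left(-19 + M{\left(3 \right)}\right)\right) R = \left(-91 + \left(-19 + 9\right)\right) \left(- \frac{1}{102}\right) = \left(-91 - 10\right) \left(- \frac{1}{102}\right) = \left(-101\right) \left(- \frac{1}{102}\right) = \frac{101}{102}$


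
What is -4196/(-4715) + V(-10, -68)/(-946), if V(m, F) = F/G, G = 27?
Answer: 53747426/60215265 ≈ 0.89259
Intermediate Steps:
V(m, F) = F/27
-4196/(-4715) + V(-10, -68)/(-946) = -4196/(-4715) + ((1/27)*(-68))/(-946) = -4196*(-1/4715) - 68/27*(-1/946) = 4196/4715 + 34/12771 = 53747426/60215265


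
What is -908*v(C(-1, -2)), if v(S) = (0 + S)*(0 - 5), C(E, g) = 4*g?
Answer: -36320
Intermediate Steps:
v(S) = -5*S (v(S) = S*(-5) = -5*S)
-908*v(C(-1, -2)) = -(-4540)*4*(-2) = -(-4540)*(-8) = -908*40 = -36320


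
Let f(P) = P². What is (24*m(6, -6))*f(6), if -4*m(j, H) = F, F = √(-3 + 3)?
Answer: 0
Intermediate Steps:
F = 0 (F = √0 = 0)
m(j, H) = 0 (m(j, H) = -¼*0 = 0)
(24*m(6, -6))*f(6) = (24*0)*6² = 0*36 = 0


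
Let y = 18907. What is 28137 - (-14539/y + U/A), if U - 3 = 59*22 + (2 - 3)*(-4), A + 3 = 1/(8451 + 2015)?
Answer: 2423066188388/84803297 ≈ 28573.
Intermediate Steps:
A = -31397/10466 (A = -3 + 1/(8451 + 2015) = -3 + 1/10466 = -31397/10466 ≈ -2.9999)
U = 1305 (U = 3 + (59*22 + (2 - 3)*(-4)) = 3 + (1298 - 1*(-4)) = 3 + (1298 + 4) = 3 + 1302 = 1305)
28137 - (-14539/y + U/A) = 28137 - (-14539/18907 + 1305/(-31397/10466)) = 28137 - (-14539*1/18907 + 1305*(-10466/31397)) = 28137 - (-2077/2701 - 13658130/31397) = 28137 - 1*(-36955820699/84803297) = 28137 + 36955820699/84803297 = 2423066188388/84803297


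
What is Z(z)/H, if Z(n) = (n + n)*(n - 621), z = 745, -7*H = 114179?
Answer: -1293320/114179 ≈ -11.327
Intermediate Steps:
H = -114179/7 (H = -1/7*114179 = -114179/7 ≈ -16311.)
Z(n) = 2*n*(-621 + n) (Z(n) = (2*n)*(-621 + n) = 2*n*(-621 + n))
Z(z)/H = (2*745*(-621 + 745))/(-114179/7) = (2*745*124)*(-7/114179) = 184760*(-7/114179) = -1293320/114179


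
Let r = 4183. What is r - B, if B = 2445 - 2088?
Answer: 3826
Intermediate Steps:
B = 357
r - B = 4183 - 1*357 = 4183 - 357 = 3826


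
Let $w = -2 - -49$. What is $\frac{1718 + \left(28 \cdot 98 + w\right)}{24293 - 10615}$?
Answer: $\frac{4509}{13678} \approx 0.32965$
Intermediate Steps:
$w = 47$ ($w = -2 + 49 = 47$)
$\frac{1718 + \left(28 \cdot 98 + w\right)}{24293 - 10615} = \frac{1718 + \left(28 \cdot 98 + 47\right)}{24293 - 10615} = \frac{1718 + \left(2744 + 47\right)}{13678} = \left(1718 + 2791\right) \frac{1}{13678} = 4509 \cdot \frac{1}{13678} = \frac{4509}{13678}$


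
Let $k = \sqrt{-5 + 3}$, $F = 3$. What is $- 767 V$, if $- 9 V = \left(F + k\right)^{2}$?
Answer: $\frac{5369}{9} + \frac{1534 i \sqrt{2}}{3} \approx 596.56 + 723.13 i$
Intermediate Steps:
$k = i \sqrt{2}$ ($k = \sqrt{-2} = i \sqrt{2} \approx 1.4142 i$)
$V = - \frac{\left(3 + i \sqrt{2}\right)^{2}}{9} \approx -0.77778 - 0.94281 i$
$- 767 V = - 767 \left(- \frac{\left(3 + i \sqrt{2}\right)^{2}}{9}\right) = \frac{767 \left(3 + i \sqrt{2}\right)^{2}}{9}$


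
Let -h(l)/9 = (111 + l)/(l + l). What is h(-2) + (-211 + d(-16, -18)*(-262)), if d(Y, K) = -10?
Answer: 10617/4 ≈ 2654.3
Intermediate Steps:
h(l) = -9*(111 + l)/(2*l) (h(l) = -9*(111 + l)/(l + l) = -9*(111 + l)/(2*l))
h(-2) + (-211 + d(-16, -18)*(-262)) = (9/2)*(-111 - 1*(-2))/(-2) + (-211 - 10*(-262)) = (9/2)*(-1/2)*(-111 + 2) + (-211 + 2620) = (9/2)*(-1/2)*(-109) + 2409 = 981/4 + 2409 = 10617/4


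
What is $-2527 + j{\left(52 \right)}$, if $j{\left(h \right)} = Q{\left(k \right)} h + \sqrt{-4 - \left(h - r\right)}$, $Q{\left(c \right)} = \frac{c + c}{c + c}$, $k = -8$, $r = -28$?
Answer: $-2475 + 2 i \sqrt{21} \approx -2475.0 + 9.1651 i$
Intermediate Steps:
$Q{\left(c \right)} = 1$ ($Q{\left(c \right)} = \frac{2 c}{2 c} = 2 c \frac{1}{2 c} = 1$)
$j{\left(h \right)} = h + \sqrt{-32 - h}$ ($j{\left(h \right)} = 1 h + \sqrt{-4 - \left(28 + h\right)} = h + \sqrt{-32 - h}$)
$-2527 + j{\left(52 \right)} = -2527 + \left(52 + \sqrt{-32 - 52}\right) = -2527 + \left(52 + \sqrt{-84}\right) = -2527 + \left(52 + 2 i \sqrt{21}\right) = -2475 + 2 i \sqrt{21}$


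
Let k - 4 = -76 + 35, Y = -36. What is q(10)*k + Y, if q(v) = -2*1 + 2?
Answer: -36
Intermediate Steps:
q(v) = 0 (q(v) = -2 + 2 = 0)
k = -37 (k = 4 + (-76 + 35) = 4 - 41 = -37)
q(10)*k + Y = 0*(-37) - 36 = 0 - 36 = -36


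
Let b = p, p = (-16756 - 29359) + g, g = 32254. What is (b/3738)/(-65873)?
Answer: 13861/246233274 ≈ 5.6292e-5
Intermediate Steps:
p = -13861 (p = (-16756 - 29359) + 32254 = -46115 + 32254 = -13861)
b = -13861
(b/3738)/(-65873) = -13861/3738/(-65873) = -13861*1/3738*(-1/65873) = -13861/3738*(-1/65873) = 13861/246233274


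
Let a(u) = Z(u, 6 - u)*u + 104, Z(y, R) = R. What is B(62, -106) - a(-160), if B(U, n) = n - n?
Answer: 26456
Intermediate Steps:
B(U, n) = 0
a(u) = 104 + u*(6 - u) (a(u) = (6 - u)*u + 104 = u*(6 - u) + 104 = 104 + u*(6 - u))
B(62, -106) - a(-160) = 0 - (104 - 1*(-160)*(-6 - 160)) = 0 - (104 - 1*(-160)*(-166)) = 0 - (104 - 26560) = 0 - 1*(-26456) = 0 + 26456 = 26456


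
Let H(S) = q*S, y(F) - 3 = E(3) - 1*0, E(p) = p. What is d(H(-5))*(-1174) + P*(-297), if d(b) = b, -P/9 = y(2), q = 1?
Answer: 21908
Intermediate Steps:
y(F) = 6 (y(F) = 3 + (3 - 1*0) = 3 + (3 + 0) = 3 + 3 = 6)
H(S) = S (H(S) = 1*S = S)
P = -54 (P = -9*6 = -54)
d(H(-5))*(-1174) + P*(-297) = -5*(-1174) - 54*(-297) = 5870 + 16038 = 21908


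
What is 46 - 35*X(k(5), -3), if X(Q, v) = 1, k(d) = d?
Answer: 11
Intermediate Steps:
46 - 35*X(k(5), -3) = 46 - 35*1 = 46 - 35 = 11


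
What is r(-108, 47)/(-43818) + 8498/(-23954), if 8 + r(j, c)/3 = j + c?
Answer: -8747783/24990866 ≈ -0.35004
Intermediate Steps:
r(j, c) = -24 + 3*c + 3*j (r(j, c) = -24 + 3*(j + c) = -24 + 3*(c + j) = -24 + (3*c + 3*j) = -24 + 3*c + 3*j)
r(-108, 47)/(-43818) + 8498/(-23954) = (-24 + 3*47 + 3*(-108))/(-43818) + 8498/(-23954) = (-24 + 141 - 324)*(-1/43818) + 8498*(-1/23954) = -207*(-1/43818) - 607/1711 = 69/14606 - 607/1711 = -8747783/24990866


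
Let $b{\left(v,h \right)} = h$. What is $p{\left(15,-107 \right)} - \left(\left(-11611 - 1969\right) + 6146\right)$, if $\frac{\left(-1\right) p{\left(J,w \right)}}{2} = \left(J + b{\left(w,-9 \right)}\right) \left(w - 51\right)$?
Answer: $9330$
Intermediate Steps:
$p{\left(J,w \right)} = - 2 \left(-51 + w\right) \left(-9 + J\right)$ ($p{\left(J,w \right)} = - 2 \left(J - 9\right) \left(w - 51\right) = - 2 \left(-9 + J\right) \left(-51 + w\right) = - 2 \left(-51 + w\right) \left(-9 + J\right)$)
$p{\left(15,-107 \right)} - \left(\left(-11611 - 1969\right) + 6146\right) = \left(-918 + 18 \left(-107\right) + 102 \cdot 15 - 30 \left(-107\right)\right) - \left(\left(-11611 - 1969\right) + 6146\right) = \left(-918 - 1926 + 1530 + 3210\right) - \left(-13580 + 6146\right) = 1896 - -7434 = 1896 + 7434 = 9330$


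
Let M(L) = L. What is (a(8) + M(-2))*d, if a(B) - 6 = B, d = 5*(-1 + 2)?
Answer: 60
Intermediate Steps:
d = 5 (d = 5*1 = 5)
a(B) = 6 + B
(a(8) + M(-2))*d = ((6 + 8) - 2)*5 = (14 - 2)*5 = 12*5 = 60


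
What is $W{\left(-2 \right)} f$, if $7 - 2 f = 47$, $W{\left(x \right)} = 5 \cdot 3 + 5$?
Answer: $-400$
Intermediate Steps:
$W{\left(x \right)} = 20$ ($W{\left(x \right)} = 15 + 5 = 20$)
$f = -20$ ($f = \frac{7}{2} - \frac{47}{2} = -20$)
$W{\left(-2 \right)} f = 20 \left(-20\right) = -400$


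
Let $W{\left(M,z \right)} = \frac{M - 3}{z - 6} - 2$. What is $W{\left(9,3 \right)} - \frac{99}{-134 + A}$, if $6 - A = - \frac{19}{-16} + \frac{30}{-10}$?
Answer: $- \frac{2164}{673} \approx -3.2155$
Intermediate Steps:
$A = \frac{125}{16}$ ($A = 6 - \left(- \frac{19}{-16} + \frac{30}{-10}\right) = 6 - \left(\left(-19\right) \left(- \frac{1}{16}\right) + 30 \left(- \frac{1}{10}\right)\right) = 6 - \left(\frac{19}{16} - 3\right) = 6 - - \frac{29}{16} = 6 + \frac{29}{16} = \frac{125}{16} \approx 7.8125$)
$W{\left(M,z \right)} = -2 + \frac{-3 + M}{-6 + z}$ ($W{\left(M,z \right)} = \frac{-3 + M}{-6 + z} - 2 = -2 + \frac{-3 + M}{-6 + z}$)
$W{\left(9,3 \right)} - \frac{99}{-134 + A} = \frac{9 + 9 - 6}{-6 + 3} - \frac{99}{-134 + \frac{125}{16}} = \frac{9 + 9 - 6}{-3} - \frac{99}{- \frac{2019}{16}} = \left(- \frac{1}{3}\right) 12 - - \frac{528}{673} = -4 + \frac{528}{673} = - \frac{2164}{673}$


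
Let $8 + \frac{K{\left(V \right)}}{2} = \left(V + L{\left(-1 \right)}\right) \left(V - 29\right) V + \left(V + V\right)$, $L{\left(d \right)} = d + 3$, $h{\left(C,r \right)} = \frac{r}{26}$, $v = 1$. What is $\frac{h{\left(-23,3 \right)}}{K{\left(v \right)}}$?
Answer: $- \frac{1}{1560} \approx -0.00064103$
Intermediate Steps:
$h{\left(C,r \right)} = \frac{r}{26}$ ($h{\left(C,r \right)} = r \frac{1}{26} = \frac{r}{26}$)
$L{\left(d \right)} = 3 + d$
$K{\left(V \right)} = -16 + 4 V + 2 V \left(-29 + V\right) \left(2 + V\right)$ ($K{\left(V \right)} = -16 + 2 \left(\left(V + \left(3 - 1\right)\right) \left(V - 29\right) V + \left(V + V\right)\right) = -16 + 2 \left(\left(V + 2\right) \left(-29 + V\right) V + 2 V\right) = -16 + 2 \left(\left(2 + V\right) \left(-29 + V\right) V + 2 V\right) = -16 + 2 \left(\left(-29 + V\right) \left(2 + V\right) V + 2 V\right) = -16 + 2 \left(V \left(-29 + V\right) \left(2 + V\right) + 2 V\right) = -16 + 2 \left(2 V + V \left(-29 + V\right) \left(2 + V\right)\right) = -16 + \left(4 V + 2 V \left(-29 + V\right) \left(2 + V\right)\right) = -16 + 4 V + 2 V \left(-29 + V\right) \left(2 + V\right)$)
$\frac{h{\left(-23,3 \right)}}{K{\left(v \right)}} = \frac{\frac{1}{26} \cdot 3}{-16 - 112 - 54 \cdot 1^{2} + 2 \cdot 1^{3}} = \frac{3}{26 \left(-16 - 112 - 54 + 2 \cdot 1\right)} = \frac{3}{26 \left(-16 - 112 - 54 + 2\right)} = \frac{3}{26 \left(-180\right)} = \frac{3}{26} \left(- \frac{1}{180}\right) = - \frac{1}{1560}$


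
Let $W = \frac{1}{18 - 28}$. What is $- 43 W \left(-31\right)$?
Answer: $- \frac{1333}{10} \approx -133.3$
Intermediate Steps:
$W = - \frac{1}{10}$ ($W = \frac{1}{-10} = - \frac{1}{10} \approx -0.1$)
$- 43 W \left(-31\right) = \left(-43\right) \left(- \frac{1}{10}\right) \left(-31\right) = \frac{43}{10} \left(-31\right) = - \frac{1333}{10}$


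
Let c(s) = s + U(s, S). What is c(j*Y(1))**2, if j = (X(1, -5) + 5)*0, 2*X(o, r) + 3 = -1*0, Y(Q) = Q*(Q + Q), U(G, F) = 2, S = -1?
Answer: 4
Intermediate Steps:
Y(Q) = 2*Q**2 (Y(Q) = Q*(2*Q) = 2*Q**2)
X(o, r) = -3/2 (X(o, r) = -3/2 + (-1*0)/2 = -3/2 + (1/2)*0 = -3/2 + 0 = -3/2)
j = 0 (j = (-3/2 + 5)*0 = (7/2)*0 = 0)
c(s) = 2 + s (c(s) = s + 2 = 2 + s)
c(j*Y(1))**2 = (2 + 0*(2*1**2))**2 = (2 + 0*(2*1))**2 = (2 + 0*2)**2 = (2 + 0)**2 = 2**2 = 4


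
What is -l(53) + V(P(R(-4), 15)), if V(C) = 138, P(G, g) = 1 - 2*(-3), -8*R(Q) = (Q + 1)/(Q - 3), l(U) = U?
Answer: 85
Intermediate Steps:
R(Q) = -(1 + Q)/(8*(-3 + Q)) (R(Q) = -(Q + 1)/(8*(Q - 3)) = -(1 + Q)/(8*(-3 + Q)))
P(G, g) = 7 (P(G, g) = 1 + 6 = 7)
-l(53) + V(P(R(-4), 15)) = -1*53 + 138 = -53 + 138 = 85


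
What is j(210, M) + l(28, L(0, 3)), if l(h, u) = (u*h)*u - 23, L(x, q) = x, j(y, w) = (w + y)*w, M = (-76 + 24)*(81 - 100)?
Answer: 1183601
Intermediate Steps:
M = 988 (M = -52*(-19) = 988)
j(y, w) = w*(w + y)
l(h, u) = -23 + h*u² (l(h, u) = (h*u)*u - 23 = h*u² - 23 = -23 + h*u²)
j(210, M) + l(28, L(0, 3)) = 988*(988 + 210) + (-23 + 28*0²) = 988*1198 + (-23 + 28*0) = 1183624 + (-23 + 0) = 1183624 - 23 = 1183601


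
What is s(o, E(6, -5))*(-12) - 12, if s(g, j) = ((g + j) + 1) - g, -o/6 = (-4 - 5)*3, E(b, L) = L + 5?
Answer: -24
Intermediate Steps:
E(b, L) = 5 + L
o = 162 (o = -6*(-4 - 5)*3 = -(-54)*3 = -6*(-27) = 162)
s(g, j) = 1 + j (s(g, j) = (1 + g + j) - g = 1 + j)
s(o, E(6, -5))*(-12) - 12 = (1 + (5 - 5))*(-12) - 12 = (1 + 0)*(-12) - 12 = 1*(-12) - 12 = -12 - 12 = -24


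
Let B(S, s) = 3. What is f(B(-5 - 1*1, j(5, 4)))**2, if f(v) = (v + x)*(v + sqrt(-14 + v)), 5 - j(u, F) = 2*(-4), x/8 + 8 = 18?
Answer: -13778 + 41334*I*sqrt(11) ≈ -13778.0 + 1.3709e+5*I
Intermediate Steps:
x = 80 (x = -64 + 8*18 = -64 + 144 = 80)
j(u, F) = 13 (j(u, F) = 5 - 2*(-4) = 5 - 1*(-8) = 5 + 8 = 13)
f(v) = (80 + v)*(v + sqrt(-14 + v)) (f(v) = (v + 80)*(v + sqrt(-14 + v)) = (80 + v)*(v + sqrt(-14 + v)))
f(B(-5 - 1*1, j(5, 4)))**2 = (3**2 + 80*3 + 80*sqrt(-14 + 3) + 3*sqrt(-14 + 3))**2 = (9 + 240 + 80*sqrt(-11) + 3*sqrt(-11))**2 = (9 + 240 + 80*(I*sqrt(11)) + 3*(I*sqrt(11)))**2 = (9 + 240 + 80*I*sqrt(11) + 3*I*sqrt(11))**2 = (249 + 83*I*sqrt(11))**2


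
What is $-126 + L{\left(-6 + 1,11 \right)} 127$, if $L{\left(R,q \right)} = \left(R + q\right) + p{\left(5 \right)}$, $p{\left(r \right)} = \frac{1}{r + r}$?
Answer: $\frac{6487}{10} \approx 648.7$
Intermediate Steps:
$p{\left(r \right)} = \frac{1}{2 r}$
$L{\left(R,q \right)} = \frac{1}{10} + R + q$ ($L{\left(R,q \right)} = \left(R + q\right) + \frac{1}{2 \cdot 5} = \left(R + q\right) + \frac{1}{2} \cdot \frac{1}{5} = \left(R + q\right) + \frac{1}{10} = \frac{1}{10} + R + q$)
$-126 + L{\left(-6 + 1,11 \right)} 127 = -126 + \left(\frac{1}{10} + \left(-6 + 1\right) + 11\right) 127 = -126 + \left(\frac{1}{10} - 5 + 11\right) 127 = -126 + \frac{61}{10} \cdot 127 = -126 + \frac{7747}{10} = \frac{6487}{10}$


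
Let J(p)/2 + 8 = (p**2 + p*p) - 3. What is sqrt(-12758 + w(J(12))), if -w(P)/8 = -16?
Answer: I*sqrt(12630) ≈ 112.38*I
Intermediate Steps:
J(p) = -22 + 4*p**2 (J(p) = -16 + 2*((p**2 + p*p) - 3) = -16 + 2*((p**2 + p**2) - 3) = -16 + 2*(2*p**2 - 3) = -16 + 2*(-3 + 2*p**2) = -16 + (-6 + 4*p**2) = -22 + 4*p**2)
w(P) = 128 (w(P) = -8*(-16) = 128)
sqrt(-12758 + w(J(12))) = sqrt(-12758 + 128) = sqrt(-12630) = I*sqrt(12630)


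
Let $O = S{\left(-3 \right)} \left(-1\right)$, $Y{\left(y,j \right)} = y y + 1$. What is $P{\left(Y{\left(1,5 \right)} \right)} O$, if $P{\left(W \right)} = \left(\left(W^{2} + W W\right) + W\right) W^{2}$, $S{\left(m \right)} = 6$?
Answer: $-240$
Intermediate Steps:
$Y{\left(y,j \right)} = 1 + y^{2}$ ($Y{\left(y,j \right)} = y^{2} + 1 = 1 + y^{2}$)
$P{\left(W \right)} = W^{2} \left(W + 2 W^{2}\right)$ ($P{\left(W \right)} = \left(\left(W^{2} + W^{2}\right) + W\right) W^{2} = \left(2 W^{2} + W\right) W^{2} = \left(W + 2 W^{2}\right) W^{2} = W^{2} \left(W + 2 W^{2}\right)$)
$O = -6$ ($O = 6 \left(-1\right) = -6$)
$P{\left(Y{\left(1,5 \right)} \right)} O = \left(1 + 1^{2}\right)^{3} \left(1 + 2 \left(1 + 1^{2}\right)\right) \left(-6\right) = \left(1 + 1\right)^{3} \left(1 + 2 \left(1 + 1\right)\right) \left(-6\right) = 2^{3} \left(1 + 2 \cdot 2\right) \left(-6\right) = 8 \left(1 + 4\right) \left(-6\right) = 8 \cdot 5 \left(-6\right) = 40 \left(-6\right) = -240$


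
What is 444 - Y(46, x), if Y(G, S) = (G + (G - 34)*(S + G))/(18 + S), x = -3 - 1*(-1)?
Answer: 3265/8 ≈ 408.13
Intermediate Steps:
x = -2 (x = -3 + 1 = -2)
Y(G, S) = (G + (-34 + G)*(G + S))/(18 + S)
444 - Y(46, x) = 444 - (46² - 34*(-2) - 33*46 + 46*(-2))/(18 - 2) = 444 - (2116 + 68 - 1518 - 92)/16 = 444 - 574/16 = 444 - 1*287/8 = 444 - 287/8 = 3265/8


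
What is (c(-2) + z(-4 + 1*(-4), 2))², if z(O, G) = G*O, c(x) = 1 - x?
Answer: 169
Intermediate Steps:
(c(-2) + z(-4 + 1*(-4), 2))² = ((1 - 1*(-2)) + 2*(-4 + 1*(-4)))² = ((1 + 2) + 2*(-4 - 4))² = (3 + 2*(-8))² = (3 - 16)² = (-13)² = 169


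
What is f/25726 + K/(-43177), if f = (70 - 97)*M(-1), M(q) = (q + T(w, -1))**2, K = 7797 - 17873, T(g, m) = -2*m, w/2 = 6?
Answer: 258049397/1110771502 ≈ 0.23232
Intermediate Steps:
w = 12 (w = 2*6 = 12)
K = -10076
M(q) = (2 + q)**2 (M(q) = (q - 2*(-1))**2 = (q + 2)**2 = (2 + q)**2)
f = -27 (f = (70 - 97)*(2 - 1)**2 = -27*1**2 = -27*1 = -27)
f/25726 + K/(-43177) = -27/25726 - 10076/(-43177) = -27*1/25726 - 10076*(-1/43177) = -27/25726 + 10076/43177 = 258049397/1110771502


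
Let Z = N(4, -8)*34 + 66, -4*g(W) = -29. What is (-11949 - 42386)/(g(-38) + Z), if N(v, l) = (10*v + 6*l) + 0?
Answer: 43468/159 ≈ 273.38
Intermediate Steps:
N(v, l) = 6*l + 10*v (N(v, l) = (6*l + 10*v) + 0 = 6*l + 10*v)
g(W) = 29/4 (g(W) = -1/4*(-29) = 29/4)
Z = -206 (Z = (6*(-8) + 10*4)*34 + 66 = (-48 + 40)*34 + 66 = -8*34 + 66 = -272 + 66 = -206)
(-11949 - 42386)/(g(-38) + Z) = (-11949 - 42386)/(29/4 - 206) = -54335/(-795/4) = -54335*(-4/795) = 43468/159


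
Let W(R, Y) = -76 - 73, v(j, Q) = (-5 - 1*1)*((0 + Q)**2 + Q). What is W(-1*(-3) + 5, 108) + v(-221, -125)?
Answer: -93149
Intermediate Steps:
v(j, Q) = -6*Q - 6*Q**2 (v(j, Q) = (-5 - 1)*(Q**2 + Q) = -6*(Q + Q**2) = -6*Q - 6*Q**2)
W(R, Y) = -149
W(-1*(-3) + 5, 108) + v(-221, -125) = -149 - 6*(-125)*(1 - 125) = -149 - 6*(-125)*(-124) = -149 - 93000 = -93149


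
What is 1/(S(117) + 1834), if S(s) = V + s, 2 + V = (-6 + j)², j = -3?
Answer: 1/2030 ≈ 0.00049261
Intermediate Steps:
V = 79 (V = -2 + (-6 - 3)² = -2 + (-9)² = -2 + 81 = 79)
S(s) = 79 + s
1/(S(117) + 1834) = 1/((79 + 117) + 1834) = 1/(196 + 1834) = 1/2030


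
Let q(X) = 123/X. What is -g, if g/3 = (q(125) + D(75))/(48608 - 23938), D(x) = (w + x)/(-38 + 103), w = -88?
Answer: -147/1541875 ≈ -9.5338e-5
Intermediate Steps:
D(x) = -88/65 + x/65 (D(x) = (-88 + x)/(-38 + 103) = (-88 + x)/65 = (-88 + x)*(1/65) = -88/65 + x/65)
g = 147/1541875 (g = 3*((123/125 + (-88/65 + (1/65)*75))/(48608 - 23938)) = 3*((123*(1/125) + (-88/65 + 15/13))/24670) = 3*((123/125 - ⅕)*(1/24670)) = 3*((98/125)*(1/24670)) = 3*(49/1541875) = 147/1541875 ≈ 9.5338e-5)
-g = -1*147/1541875 = -147/1541875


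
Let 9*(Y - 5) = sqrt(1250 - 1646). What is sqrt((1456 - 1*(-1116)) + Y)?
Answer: sqrt(23193 + 6*I*sqrt(11))/3 ≈ 50.764 + 0.021778*I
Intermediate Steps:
Y = 5 + 2*I*sqrt(11)/3 (Y = 5 + sqrt(1250 - 1646)/9 = 5 + sqrt(-396)/9 = 5 + (6*I*sqrt(11))/9 = 5 + 2*I*sqrt(11)/3 ≈ 5.0 + 2.2111*I)
sqrt((1456 - 1*(-1116)) + Y) = sqrt((1456 - 1*(-1116)) + (5 + 2*I*sqrt(11)/3)) = sqrt((1456 + 1116) + (5 + 2*I*sqrt(11)/3)) = sqrt(2572 + (5 + 2*I*sqrt(11)/3)) = sqrt(2577 + 2*I*sqrt(11)/3)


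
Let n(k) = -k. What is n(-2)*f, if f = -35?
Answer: -70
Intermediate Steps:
n(-2)*f = -1*(-2)*(-35) = 2*(-35) = -70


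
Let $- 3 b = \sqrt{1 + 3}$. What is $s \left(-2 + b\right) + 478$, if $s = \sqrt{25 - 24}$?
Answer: $\frac{1426}{3} \approx 475.33$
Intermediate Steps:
$s = 1$ ($s = \sqrt{1} = 1$)
$b = - \frac{2}{3}$ ($b = - \frac{\sqrt{1 + 3}}{3} = - \frac{\sqrt{4}}{3} = \left(- \frac{1}{3}\right) 2 = - \frac{2}{3} \approx -0.66667$)
$s \left(-2 + b\right) + 478 = 1 \left(-2 - \frac{2}{3}\right) + 478 = 1 \left(- \frac{8}{3}\right) + 478 = - \frac{8}{3} + 478 = \frac{1426}{3}$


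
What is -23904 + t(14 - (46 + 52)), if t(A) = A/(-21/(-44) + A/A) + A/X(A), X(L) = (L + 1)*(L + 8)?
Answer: -2456109477/102505 ≈ -23961.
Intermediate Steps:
X(L) = (1 + L)*(8 + L)
t(A) = 44*A/65 + A/(8 + A² + 9*A) (t(A) = A/(-21/(-44) + A/A) + A/(8 + A² + 9*A) = A/(-21*(-1/44) + 1) + A/(8 + A² + 9*A) = A/(21/44 + 1) + A/(8 + A² + 9*A) = A/(65/44) + A/(8 + A² + 9*A) = A*(44/65) + A/(8 + A² + 9*A) = 44*A/65 + A/(8 + A² + 9*A))
-23904 + t(14 - (46 + 52)) = -23904 + (14 - (46 + 52))*(417 + 44*(14 - (46 + 52))² + 396*(14 - (46 + 52)))/(65*(8 + (14 - (46 + 52))² + 9*(14 - (46 + 52)))) = -23904 + (14 - 1*98)*(417 + 44*(14 - 1*98)² + 396*(14 - 1*98))/(65*(8 + (14 - 1*98)² + 9*(14 - 1*98))) = -23904 + (14 - 98)*(417 + 44*(14 - 98)² + 396*(14 - 98))/(65*(8 + (14 - 98)² + 9*(14 - 98))) = -23904 + (1/65)*(-84)*(417 + 44*(-84)² + 396*(-84))/(8 + (-84)² + 9*(-84)) = -23904 + (1/65)*(-84)*(417 + 44*7056 - 33264)/(8 + 7056 - 756) = -23904 + (1/65)*(-84)*(417 + 310464 - 33264)/6308 = -23904 + (1/65)*(-84)*(1/6308)*277617 = -23904 - 5829957/102505 = -2456109477/102505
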